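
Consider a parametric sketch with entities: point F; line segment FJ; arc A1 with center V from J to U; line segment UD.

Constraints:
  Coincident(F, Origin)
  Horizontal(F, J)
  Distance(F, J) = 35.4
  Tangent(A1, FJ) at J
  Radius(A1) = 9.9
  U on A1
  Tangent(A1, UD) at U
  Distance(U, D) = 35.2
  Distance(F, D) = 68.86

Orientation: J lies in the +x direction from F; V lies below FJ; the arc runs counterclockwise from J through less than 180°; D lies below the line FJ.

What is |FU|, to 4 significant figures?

33.88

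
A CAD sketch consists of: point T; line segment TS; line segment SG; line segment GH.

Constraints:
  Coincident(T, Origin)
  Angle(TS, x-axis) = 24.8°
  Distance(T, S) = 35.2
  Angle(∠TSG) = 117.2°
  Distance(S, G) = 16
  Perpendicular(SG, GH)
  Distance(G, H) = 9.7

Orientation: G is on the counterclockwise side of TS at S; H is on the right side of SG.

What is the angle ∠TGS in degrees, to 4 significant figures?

44.29°

T is at the origin; TS runs at 24.8° with length 35.2, so S = 35.2·(cos 24.8°, sin 24.8°) = (31.95, 14.76). ∠TSG = 117.2°, so SG runs at 24.8° + (180° − 117.2°) = 87.60° from the x-axis; with |SG| = 16.0, G = S + 16.0·(cos 87.60°, sin 87.60°) = (32.62, 30.75). Then cos ∠TGS = GT·GS / (|GT||GS|), giving 44.29°.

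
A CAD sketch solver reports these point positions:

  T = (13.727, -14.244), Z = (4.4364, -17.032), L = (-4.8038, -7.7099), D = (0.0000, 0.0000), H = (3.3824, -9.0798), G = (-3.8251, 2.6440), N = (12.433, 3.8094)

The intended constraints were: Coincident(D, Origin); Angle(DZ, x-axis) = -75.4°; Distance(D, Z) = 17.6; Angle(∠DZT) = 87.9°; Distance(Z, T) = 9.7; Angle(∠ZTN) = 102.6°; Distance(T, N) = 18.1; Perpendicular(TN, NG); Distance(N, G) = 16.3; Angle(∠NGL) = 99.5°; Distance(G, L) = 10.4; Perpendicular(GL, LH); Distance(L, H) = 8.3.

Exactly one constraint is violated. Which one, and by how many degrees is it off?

Perpendicular(GL, LH) — off by 4.10°.

D = (0.00, 0.00) ✓; DZ at -75.40° ✓; |DZ| = 17.60 ✓; ∠DZT = 87.90° ✓; |ZT| = 9.700 ✓; ∠ZTN = 102.6° ✓; |TN| = 18.10 ✓; ∠(TN, NG) = 90.00° ✓; |NG| = 16.30 ✓; ∠NGL = 99.50° ✓; |GL| = 10.40 ✓; ∠(GL, LH) = 85.90° ✗; |LH| = 8.300 ✓.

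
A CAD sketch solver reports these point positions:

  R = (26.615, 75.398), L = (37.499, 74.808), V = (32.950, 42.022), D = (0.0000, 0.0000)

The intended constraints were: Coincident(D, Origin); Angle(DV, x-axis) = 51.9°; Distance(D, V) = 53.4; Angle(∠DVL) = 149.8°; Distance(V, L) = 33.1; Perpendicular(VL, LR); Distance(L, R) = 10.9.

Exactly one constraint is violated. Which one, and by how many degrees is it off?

Perpendicular(VL, LR) — off by 4.80°.

D = (0.00, 0.00) ✓; DV at 51.90° ✓; |DV| = 53.40 ✓; ∠DVL = 149.8° ✓; |VL| = 33.10 ✓; ∠(VL, LR) = 94.80° ✗; |LR| = 10.90 ✓.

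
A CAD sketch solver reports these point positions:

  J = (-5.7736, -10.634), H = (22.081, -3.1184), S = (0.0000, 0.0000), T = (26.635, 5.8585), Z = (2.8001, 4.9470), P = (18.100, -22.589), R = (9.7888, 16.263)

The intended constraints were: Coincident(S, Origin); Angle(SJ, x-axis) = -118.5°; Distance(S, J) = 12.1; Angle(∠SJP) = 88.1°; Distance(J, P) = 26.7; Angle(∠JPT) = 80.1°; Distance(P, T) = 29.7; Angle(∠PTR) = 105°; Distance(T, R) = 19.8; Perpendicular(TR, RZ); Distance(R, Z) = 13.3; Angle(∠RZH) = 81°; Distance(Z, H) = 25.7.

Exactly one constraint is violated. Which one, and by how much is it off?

Distance(Z, H) = 25.7 — off by 4.80.

S = (0.00, 0.00) ✓; SJ at -118.5° ✓; |SJ| = 12.10 ✓; ∠SJP = 88.10° ✓; |JP| = 26.70 ✓; ∠JPT = 80.10° ✓; |PT| = 29.70 ✓; ∠PTR = 105.0° ✓; |TR| = 19.80 ✓; ∠(TR, RZ) = 90.00° ✓; |RZ| = 13.30 ✓; ∠RZH = 81.00° ✓; |ZH| = 20.90 ✗.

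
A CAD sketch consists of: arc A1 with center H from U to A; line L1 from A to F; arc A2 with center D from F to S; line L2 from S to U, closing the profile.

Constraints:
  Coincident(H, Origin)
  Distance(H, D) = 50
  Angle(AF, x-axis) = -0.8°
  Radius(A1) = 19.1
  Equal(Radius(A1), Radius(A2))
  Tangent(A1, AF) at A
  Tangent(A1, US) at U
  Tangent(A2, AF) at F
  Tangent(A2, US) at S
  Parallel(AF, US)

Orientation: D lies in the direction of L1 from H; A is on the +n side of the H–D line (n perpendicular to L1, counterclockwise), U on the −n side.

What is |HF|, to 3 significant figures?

53.5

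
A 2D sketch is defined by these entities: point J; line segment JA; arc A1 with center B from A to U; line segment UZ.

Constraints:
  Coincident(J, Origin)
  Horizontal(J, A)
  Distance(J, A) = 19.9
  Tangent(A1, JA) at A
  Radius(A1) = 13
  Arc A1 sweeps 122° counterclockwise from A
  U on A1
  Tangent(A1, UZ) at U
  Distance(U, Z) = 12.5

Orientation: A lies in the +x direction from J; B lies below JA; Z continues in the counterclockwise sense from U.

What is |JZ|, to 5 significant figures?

34.203

J is at the origin; J and A share the same y with |JA| = 19.9 and A on the +x side, so A = (19.900, 0.0000). Since A1 is tangent to JA there, BA ⟂ JA, so B = A + (0, -13) = (19.900, -13.000). On A1, A sits at bearing 90° from B; a 122° counterclockwise sweep puts U at bearing 212°, so U = B + 13.0·(cos 212°, sin 212°) = (8.8754, -19.889). A1 meets UZ tangentially, so BU is at right angles to UZ, so UZ runs along (−sin 212°, cos 212°); with |UZ| = 12.5, Z = (15.499, -30.490). Then |JZ| = |Z − J| = 34.203.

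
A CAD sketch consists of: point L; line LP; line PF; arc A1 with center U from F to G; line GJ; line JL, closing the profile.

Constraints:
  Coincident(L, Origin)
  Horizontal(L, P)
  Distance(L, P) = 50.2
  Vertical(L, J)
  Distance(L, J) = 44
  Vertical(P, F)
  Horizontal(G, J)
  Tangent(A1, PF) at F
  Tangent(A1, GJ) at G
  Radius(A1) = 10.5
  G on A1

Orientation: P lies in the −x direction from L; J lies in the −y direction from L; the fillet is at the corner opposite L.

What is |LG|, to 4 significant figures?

59.26

L is at the origin; L and P share the same y with |LP| = 50.2 and P on the −x side, so P = (-50.20, 0.000). LJ is vertical with |LJ| = 44.0 and J on the −y side, so J = (0.000, -44.00). The virtual corner opposite L is at (-50.20, -44.00). Since A1 is tangent to PF there, UF ⟂ PF and the tangent condition forces UG to be normal to GJ, with radius 10.5, so the center U sits 10.5 in from both sides at U = (-39.70, -33.50). That places the tangent points at F = (-50.20, -33.50) on PF and G = (-39.70, -44.00) on GJ. Then |LG| = |G − L| = 59.26.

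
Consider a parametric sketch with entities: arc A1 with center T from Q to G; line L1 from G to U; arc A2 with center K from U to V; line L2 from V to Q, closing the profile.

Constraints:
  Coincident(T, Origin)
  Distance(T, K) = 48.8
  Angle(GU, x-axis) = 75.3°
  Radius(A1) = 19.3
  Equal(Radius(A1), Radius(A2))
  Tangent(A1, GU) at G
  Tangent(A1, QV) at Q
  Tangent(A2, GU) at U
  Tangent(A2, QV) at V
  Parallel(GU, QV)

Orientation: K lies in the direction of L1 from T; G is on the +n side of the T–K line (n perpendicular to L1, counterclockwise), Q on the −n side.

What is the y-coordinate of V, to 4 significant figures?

42.31

The slot axis is L1's direction at 75.3°, so u = (cos 75.3°, sin 75.3°) = (0.2538, 0.9673) and n = (−sin 75.3°, cos 75.3°) = (-0.9673, 0.2538). T is at the origin and K lies 48.8 along u from T, so K = 48.8·u = (12.38, 47.20). Tangency of A1 to both parallel lines with radius 19.3 puts G and Q at T ± 19.3·n: G = (-18.67, 4.898), Q = (18.67, -4.898). Equal radii place U and V the same way about K: U = K + 19.3·n = (-6.285, 52.10), V = K − 19.3·n = (31.05, 42.31). So V.y = 42.31.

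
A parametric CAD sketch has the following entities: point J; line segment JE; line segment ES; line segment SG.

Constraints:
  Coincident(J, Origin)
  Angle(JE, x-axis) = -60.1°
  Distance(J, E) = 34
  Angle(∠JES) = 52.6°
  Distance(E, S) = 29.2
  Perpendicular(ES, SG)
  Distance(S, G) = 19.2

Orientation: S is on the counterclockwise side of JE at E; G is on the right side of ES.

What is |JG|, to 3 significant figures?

47.0

∠JES = 52.6°, so ES runs at -60.1° + (180° − 52.6°) = 67.3° from the x-axis; with |ES| = 29.2, S = E + 29.2·(cos 67.3°, sin 67.3°) = (28.2, -2.54). The perpendicularity gives SG at right angles to ES; with |SG| = 19.2 on the right of ES, G = S + 19.2·(0.923, -0.386) = (45.9, -9.95). Then |JG| = |G − J| = 47.0.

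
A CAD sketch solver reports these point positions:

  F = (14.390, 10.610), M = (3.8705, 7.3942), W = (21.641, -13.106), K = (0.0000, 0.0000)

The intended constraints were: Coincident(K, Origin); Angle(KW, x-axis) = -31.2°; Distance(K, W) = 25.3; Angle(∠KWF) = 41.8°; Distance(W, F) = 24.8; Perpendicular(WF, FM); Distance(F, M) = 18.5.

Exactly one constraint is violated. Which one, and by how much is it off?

Distance(F, M) = 18.5 — off by 7.50.

K = (0.00, 0.00) ✓; KW at -31.20° ✓; |KW| = 25.30 ✓; ∠KWF = 41.80° ✓; |WF| = 24.80 ✓; ∠(WF, FM) = 90.00° ✓; |FM| = 11.00 ✗.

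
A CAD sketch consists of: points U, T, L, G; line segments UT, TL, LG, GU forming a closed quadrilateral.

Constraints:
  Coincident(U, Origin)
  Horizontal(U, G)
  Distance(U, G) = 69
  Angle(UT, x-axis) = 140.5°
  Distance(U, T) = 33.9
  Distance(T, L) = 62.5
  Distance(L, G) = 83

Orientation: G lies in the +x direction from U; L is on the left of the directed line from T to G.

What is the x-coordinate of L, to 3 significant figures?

18.2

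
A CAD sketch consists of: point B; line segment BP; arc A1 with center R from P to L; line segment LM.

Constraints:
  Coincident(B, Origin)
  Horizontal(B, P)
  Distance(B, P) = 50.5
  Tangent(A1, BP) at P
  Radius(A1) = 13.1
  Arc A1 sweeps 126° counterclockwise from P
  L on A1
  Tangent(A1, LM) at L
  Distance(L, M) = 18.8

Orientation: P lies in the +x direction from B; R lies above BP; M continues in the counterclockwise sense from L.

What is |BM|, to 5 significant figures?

61.656

B is at the origin; B and P share the same y with |BP| = 50.5 and P on the +x side, so P = (50.500, 0.0000). A1 meets BP tangentially, so RP is at right angles to BP, so R = P + (0, 13.1) = (50.500, 13.100). On A1, P sits at bearing -90° from R; a 126° counterclockwise sweep puts L at bearing 36°, so L = R + 13.1·(cos 36°, sin 36°) = (61.098, 20.800). Since A1 is tangent to LM there, RL ⟂ LM, so LM runs along (−sin 36°, cos 36°); with |LM| = 18.8, M = (50.048, 36.010). Then |BM| = |M − B| = 61.656.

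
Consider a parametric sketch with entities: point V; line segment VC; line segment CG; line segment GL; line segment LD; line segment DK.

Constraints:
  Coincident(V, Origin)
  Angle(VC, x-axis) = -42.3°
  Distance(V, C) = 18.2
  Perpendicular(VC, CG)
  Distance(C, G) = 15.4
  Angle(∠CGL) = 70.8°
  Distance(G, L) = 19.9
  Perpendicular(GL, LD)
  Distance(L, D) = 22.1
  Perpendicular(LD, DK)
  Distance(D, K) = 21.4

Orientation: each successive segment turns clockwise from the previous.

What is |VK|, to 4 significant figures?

27.34

GL ⟂ LD, so LD runs at 28.50°; with |LD| = 22.1, D = (13.02, 4.395). The perpendicularity gives DK at right angles to LD, so DK runs at -61.50°; with |DK| = 21.4, K = (23.23, -14.41). Then |VK| = |K − V| = 27.34.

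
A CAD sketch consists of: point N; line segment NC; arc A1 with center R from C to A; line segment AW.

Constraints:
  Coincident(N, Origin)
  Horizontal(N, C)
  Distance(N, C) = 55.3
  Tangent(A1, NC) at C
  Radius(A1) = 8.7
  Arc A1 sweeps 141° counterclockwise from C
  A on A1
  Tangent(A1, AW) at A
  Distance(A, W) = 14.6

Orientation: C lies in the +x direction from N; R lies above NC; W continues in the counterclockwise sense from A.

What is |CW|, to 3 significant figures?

25.3

N is at the origin; N and C share the same y with |NC| = 55.3 and C on the +x side, so C = (55.3, 0.00). The tangent condition forces RC to be normal to NC, so R = C + (0, 8.7) = (55.3, 8.70). On A1, C sits at bearing -90° from R; a 141° counterclockwise sweep puts A at bearing 51°, so A = R + 8.7·(cos 51°, sin 51°) = (60.8, 15.5). Since A1 is tangent to AW there, RA ⟂ AW, so AW runs along (−sin 51°, cos 51°); with |AW| = 14.6, W = (49.4, 24.6). Then |CW| = |W − C| = 25.3.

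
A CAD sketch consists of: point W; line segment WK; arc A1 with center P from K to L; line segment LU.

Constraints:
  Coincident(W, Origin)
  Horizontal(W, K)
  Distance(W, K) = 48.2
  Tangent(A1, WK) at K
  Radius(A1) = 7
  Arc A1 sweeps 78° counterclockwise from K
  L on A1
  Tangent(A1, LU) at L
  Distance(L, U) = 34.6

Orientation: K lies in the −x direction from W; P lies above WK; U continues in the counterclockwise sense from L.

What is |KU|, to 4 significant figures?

41.82

On A1, K sits at bearing -90° from P; a 78° counterclockwise sweep puts L at bearing -12°, so L = P + 7.0·(cos -12°, sin -12°) = (-41.35, 5.545). Since A1 is tangent to LU there, PL ⟂ LU, so LU runs along (−sin -12°, cos -12°); with |LU| = 34.6, U = (-34.16, 39.39). Then |KU| = |U − K| = 41.82.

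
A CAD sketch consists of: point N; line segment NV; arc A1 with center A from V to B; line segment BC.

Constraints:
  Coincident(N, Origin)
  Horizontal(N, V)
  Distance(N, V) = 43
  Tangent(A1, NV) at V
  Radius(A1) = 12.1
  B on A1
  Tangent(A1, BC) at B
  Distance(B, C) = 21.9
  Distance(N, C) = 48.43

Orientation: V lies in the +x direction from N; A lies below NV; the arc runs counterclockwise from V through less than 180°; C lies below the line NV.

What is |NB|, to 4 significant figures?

33.74

N is at the origin; NV is horizontal with |NV| = 43.0 and V on the +x side, so V = (43.00, 0.000). Tangency of A1 to NV means the radius AV is perpendicular to NV, so A = V + (0, -12.1) = (43.00, -12.10). Since AB ⟂ BC (tangency), |AC| = √(12.1² + 21.9²) = 25.02 regardless of where B sits on A1. So C lies on both circle(N, 48.43) and circle(A, 25.02); the below-NV intersection is C = (33.30, -35.16). B is the foot of the tangent from C: B = (30.97, -13.39).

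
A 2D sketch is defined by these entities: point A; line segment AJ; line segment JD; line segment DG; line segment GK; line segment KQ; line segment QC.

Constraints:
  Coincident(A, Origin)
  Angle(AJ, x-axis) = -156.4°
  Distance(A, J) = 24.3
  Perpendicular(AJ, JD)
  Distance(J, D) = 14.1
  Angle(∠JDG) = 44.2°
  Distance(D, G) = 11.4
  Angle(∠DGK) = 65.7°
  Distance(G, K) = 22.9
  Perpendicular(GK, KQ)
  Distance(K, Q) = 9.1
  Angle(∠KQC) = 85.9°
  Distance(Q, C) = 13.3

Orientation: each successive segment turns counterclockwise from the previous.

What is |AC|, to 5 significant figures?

30.012

A is at the origin; AJ runs at -156.4° with length 24.3, so J = (-22.268, -9.7285). The perpendicularity gives JD at right angles to AJ, so JD runs at -66.400°; with |JD| = 14.1, D = (-16.623, -22.649). ∠JDG = 44.2° gives DG at 69.400° from the x-axis; with |DG| = 11.4, G = (-12.612, -11.978). ∠DGK = 65.7° gives GK at -176.30° from the x-axis; with |GK| = 22.9, K = (-35.464, -13.456). The perpendicularity gives KQ at right angles to GK, so KQ runs at -86.300°; with |KQ| = 9.1, Q = (-34.877, -22.537). ∠KQC = 85.9° gives QC at 7.8000° from the x-axis; with |QC| = 13.3, C = (-21.700, -20.732). Then |AC| = |C − A| = 30.012.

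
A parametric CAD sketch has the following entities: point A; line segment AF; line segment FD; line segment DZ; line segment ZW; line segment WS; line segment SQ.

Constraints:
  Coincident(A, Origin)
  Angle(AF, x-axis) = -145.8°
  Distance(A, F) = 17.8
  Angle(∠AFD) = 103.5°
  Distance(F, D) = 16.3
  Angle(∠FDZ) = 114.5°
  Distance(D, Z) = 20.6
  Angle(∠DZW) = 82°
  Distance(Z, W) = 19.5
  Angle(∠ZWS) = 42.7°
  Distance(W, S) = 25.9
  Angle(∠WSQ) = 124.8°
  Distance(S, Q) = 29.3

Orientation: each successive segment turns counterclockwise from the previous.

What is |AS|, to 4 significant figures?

28.08

A is at the origin; AF runs at -145.8° with length 17.8, so F = (-14.72, -10.01). ∠AFD = 103.5° gives FD at -69.30° from the x-axis; with |FD| = 16.3, D = (-8.960, -25.25). ∠FDZ = 114.5° gives DZ at -3.800° from the x-axis; with |DZ| = 20.6, Z = (11.59, -26.62). ∠DZW = 82.0° gives ZW at 94.20° from the x-axis; with |ZW| = 19.5, W = (10.17, -7.170). ∠ZWS = 42.7° gives WS at -128.5° from the x-axis; with |WS| = 25.9, S = (-5.957, -27.44). Then |AS| = |S − A| = 28.08.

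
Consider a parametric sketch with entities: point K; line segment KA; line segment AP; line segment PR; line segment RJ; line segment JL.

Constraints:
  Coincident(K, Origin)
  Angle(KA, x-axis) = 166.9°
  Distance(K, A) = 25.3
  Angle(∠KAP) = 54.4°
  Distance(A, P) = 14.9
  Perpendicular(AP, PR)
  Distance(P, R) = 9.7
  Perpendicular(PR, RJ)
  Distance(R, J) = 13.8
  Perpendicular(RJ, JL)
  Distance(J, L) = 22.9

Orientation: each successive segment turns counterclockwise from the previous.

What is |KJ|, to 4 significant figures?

17.43

AP is perpendicular to PR, so PR runs at 22.50°; with |PR| = 9.7, R = (-9.978, -4.319). PR ⟂ RJ, so RJ runs at 112.5°; with |RJ| = 13.8, J = (-15.26, 8.430). Then |KJ| = |J − K| = 17.43.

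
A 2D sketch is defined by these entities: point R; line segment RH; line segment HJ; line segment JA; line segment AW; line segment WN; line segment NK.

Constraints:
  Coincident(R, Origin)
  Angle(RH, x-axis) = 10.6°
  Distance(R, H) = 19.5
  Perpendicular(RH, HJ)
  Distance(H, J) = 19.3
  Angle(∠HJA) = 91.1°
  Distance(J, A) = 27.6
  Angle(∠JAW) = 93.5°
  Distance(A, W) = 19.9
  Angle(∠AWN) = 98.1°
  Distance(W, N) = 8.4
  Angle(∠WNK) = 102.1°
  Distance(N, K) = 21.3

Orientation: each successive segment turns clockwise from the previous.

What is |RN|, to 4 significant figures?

2.382

∠JAW = 93.5° gives AW at 105.2° from the x-axis; with |AW| = 19.9, W = (-9.527, -1.777). ∠AWN = 98.1° gives WN at 23.30° from the x-axis; with |WN| = 8.4, N = (-1.812, 1.546). Then |RN| = |N − R| = 2.382.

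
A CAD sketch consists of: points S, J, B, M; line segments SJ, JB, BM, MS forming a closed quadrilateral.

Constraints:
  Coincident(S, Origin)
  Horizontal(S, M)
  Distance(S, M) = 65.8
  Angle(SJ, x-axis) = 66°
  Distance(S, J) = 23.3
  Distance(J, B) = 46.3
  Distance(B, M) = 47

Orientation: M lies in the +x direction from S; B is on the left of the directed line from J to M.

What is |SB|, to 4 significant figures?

66.51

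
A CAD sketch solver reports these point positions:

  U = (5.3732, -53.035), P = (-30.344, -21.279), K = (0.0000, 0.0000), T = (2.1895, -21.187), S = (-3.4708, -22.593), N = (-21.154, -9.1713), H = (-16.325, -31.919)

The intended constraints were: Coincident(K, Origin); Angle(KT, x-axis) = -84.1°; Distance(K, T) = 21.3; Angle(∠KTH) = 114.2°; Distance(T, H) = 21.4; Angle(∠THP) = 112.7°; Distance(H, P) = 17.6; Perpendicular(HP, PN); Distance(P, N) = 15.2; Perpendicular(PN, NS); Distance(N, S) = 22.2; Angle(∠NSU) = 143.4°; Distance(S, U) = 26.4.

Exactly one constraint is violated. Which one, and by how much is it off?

Distance(S, U) = 26.4 — off by 5.30.

K = (0.00, 0.00) ✓; KT at -84.10° ✓; |KT| = 21.30 ✓; ∠KTH = 114.2° ✓; |TH| = 21.40 ✓; ∠THP = 112.7° ✓; |HP| = 17.60 ✓; ∠(HP, PN) = 90.00° ✓; |PN| = 15.20 ✓; ∠(PN, NS) = 90.00° ✓; |NS| = 22.20 ✓; ∠NSU = 143.4° ✓; |SU| = 31.70 ✗.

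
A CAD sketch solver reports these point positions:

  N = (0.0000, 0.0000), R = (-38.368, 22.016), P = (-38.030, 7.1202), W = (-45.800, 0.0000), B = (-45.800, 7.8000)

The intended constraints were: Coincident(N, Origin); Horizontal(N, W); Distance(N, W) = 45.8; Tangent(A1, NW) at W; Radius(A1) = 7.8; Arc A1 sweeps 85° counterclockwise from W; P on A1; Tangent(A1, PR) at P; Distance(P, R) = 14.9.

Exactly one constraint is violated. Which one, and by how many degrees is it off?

Tangent(A1, PR) at P — off by 6.30°.

N = (0.00, 0.00) ✓; N.y = 0.00, W.y = 0.00 ✓; |NW| = 45.80 ✓; ∠(BW, WN) = 90.00° ✓; |BW| = 7.800 ✓; bearing(B→P) − bearing(B→W) = 85.00° ✓; |BP| = 7.800 ✓; ∠(BP, PR) = 83.70° ✗; |PR| = 14.90 ✓.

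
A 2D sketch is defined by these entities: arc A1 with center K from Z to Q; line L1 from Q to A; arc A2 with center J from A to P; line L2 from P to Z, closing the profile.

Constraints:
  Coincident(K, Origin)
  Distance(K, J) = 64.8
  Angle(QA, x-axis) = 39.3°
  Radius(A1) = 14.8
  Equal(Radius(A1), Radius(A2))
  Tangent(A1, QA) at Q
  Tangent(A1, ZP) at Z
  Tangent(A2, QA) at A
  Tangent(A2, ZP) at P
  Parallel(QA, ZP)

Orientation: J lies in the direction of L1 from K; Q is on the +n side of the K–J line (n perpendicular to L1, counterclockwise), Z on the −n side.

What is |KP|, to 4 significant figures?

66.47

Tangency of A1 to both parallel lines with radius 14.8 puts Q and Z at K ± 14.8·n: Q = (-9.374, 11.45), Z = (9.374, -11.45). Equal radii place A and P the same way about J: A = J + 14.8·n = (40.77, 52.50), P = J − 14.8·n = (59.52, 29.59). Then |KP| = |P − K| = 66.47.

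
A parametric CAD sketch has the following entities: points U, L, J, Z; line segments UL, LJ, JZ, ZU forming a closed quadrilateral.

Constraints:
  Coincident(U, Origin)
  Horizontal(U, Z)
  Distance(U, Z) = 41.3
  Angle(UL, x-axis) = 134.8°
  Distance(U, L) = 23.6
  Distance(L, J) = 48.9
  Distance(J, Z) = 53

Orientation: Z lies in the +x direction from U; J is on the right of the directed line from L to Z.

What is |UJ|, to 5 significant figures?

30.123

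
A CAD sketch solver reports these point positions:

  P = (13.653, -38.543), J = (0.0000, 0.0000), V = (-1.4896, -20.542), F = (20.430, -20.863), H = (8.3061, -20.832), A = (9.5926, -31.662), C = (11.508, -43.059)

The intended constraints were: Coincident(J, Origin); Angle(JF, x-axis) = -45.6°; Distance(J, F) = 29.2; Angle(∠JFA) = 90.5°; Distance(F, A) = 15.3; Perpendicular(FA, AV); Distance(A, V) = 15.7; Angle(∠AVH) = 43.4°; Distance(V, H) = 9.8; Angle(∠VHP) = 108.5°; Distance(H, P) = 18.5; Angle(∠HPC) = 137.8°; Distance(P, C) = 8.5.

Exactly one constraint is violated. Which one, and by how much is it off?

Distance(P, C) = 8.5 — off by 3.50.

J = (0.00, 0.00) ✓; JF at -45.60° ✓; |JF| = 29.20 ✓; ∠JFA = 90.50° ✓; |FA| = 15.30 ✓; ∠(FA, AV) = 90.00° ✓; |AV| = 15.70 ✓; ∠AVH = 43.40° ✓; |VH| = 9.800 ✓; ∠VHP = 108.5° ✓; |HP| = 18.50 ✓; ∠HPC = 137.8° ✓; |PC| = 5.000 ✗.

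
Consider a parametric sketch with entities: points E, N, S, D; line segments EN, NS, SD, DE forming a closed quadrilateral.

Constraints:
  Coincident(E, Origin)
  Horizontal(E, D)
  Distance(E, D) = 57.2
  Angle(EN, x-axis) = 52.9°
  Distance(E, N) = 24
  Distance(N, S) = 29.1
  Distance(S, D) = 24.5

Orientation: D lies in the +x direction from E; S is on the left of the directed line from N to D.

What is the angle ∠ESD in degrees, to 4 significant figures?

98.81°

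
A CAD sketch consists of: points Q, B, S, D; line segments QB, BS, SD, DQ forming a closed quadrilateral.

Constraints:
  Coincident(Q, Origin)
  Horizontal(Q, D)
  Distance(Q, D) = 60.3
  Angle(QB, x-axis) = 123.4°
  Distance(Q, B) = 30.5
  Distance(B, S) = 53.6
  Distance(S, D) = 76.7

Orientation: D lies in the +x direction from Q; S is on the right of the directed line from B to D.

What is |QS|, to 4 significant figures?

30.00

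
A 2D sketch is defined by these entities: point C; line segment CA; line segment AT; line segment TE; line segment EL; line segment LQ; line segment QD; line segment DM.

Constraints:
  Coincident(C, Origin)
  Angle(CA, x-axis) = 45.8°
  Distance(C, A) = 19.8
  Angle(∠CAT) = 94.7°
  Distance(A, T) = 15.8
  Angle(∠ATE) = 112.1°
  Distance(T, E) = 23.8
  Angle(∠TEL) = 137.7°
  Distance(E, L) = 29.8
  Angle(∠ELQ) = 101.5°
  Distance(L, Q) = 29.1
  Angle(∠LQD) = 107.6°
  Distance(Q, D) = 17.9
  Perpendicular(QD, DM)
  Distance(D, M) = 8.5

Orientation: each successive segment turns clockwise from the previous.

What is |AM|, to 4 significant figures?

27.99

C is at the origin; CA runs at 45.8° with length 19.8, so A = (13.80, 14.19). ∠CAT = 94.7° gives AT at -39.50° from the x-axis; with |AT| = 15.8, T = (26.00, 4.145). ∠ATE = 112.1° gives TE at -107.4° from the x-axis; with |TE| = 23.8, E = (18.88, -18.57). ∠TEL = 137.7° gives EL at -149.7° from the x-axis; with |EL| = 29.8, L = (-6.851, -33.60). ∠ELQ = 101.5° gives LQ at 131.8° from the x-axis; with |LQ| = 29.1, Q = (-26.25, -11.91). ∠LQD = 107.6° gives QD at 59.40° from the x-axis; with |QD| = 17.9, D = (-17.14, 3.500). QD ⟂ DM, so DM runs at -30.60°; with |DM| = 8.5, M = (-9.819, -0.8273). Then |AM| = |M − A| = 27.99.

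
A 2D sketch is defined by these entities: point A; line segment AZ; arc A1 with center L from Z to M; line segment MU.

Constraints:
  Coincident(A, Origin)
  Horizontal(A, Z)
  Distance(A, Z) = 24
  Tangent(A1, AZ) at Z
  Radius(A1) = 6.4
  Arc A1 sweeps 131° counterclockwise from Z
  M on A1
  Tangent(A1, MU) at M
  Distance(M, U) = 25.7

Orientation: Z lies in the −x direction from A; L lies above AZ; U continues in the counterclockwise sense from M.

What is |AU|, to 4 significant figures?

46.88

On A1, Z sits at bearing -90° from L; a 131° counterclockwise sweep puts M at bearing 41°, so M = L + 6.4·(cos 41°, sin 41°) = (-19.17, 10.60). The tangent condition forces LM to be normal to MU, so MU runs along (−sin 41°, cos 41°); with |MU| = 25.7, U = (-36.03, 29.99). Then |AU| = |U − A| = 46.88.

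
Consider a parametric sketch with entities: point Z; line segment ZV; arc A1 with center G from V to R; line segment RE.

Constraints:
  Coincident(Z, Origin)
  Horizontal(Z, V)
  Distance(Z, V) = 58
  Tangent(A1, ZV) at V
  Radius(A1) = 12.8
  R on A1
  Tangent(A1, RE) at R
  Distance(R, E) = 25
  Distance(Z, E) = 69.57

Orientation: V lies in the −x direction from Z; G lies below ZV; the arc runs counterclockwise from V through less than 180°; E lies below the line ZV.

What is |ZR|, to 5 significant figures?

71.673

Checks: |GV| = 12.80 ✓; |GR| = 12.80 ✓; ∠(GR, RE) = 90.00° ✓; |RE| = 25.00 ✓; |ZE| = 69.57 ✓.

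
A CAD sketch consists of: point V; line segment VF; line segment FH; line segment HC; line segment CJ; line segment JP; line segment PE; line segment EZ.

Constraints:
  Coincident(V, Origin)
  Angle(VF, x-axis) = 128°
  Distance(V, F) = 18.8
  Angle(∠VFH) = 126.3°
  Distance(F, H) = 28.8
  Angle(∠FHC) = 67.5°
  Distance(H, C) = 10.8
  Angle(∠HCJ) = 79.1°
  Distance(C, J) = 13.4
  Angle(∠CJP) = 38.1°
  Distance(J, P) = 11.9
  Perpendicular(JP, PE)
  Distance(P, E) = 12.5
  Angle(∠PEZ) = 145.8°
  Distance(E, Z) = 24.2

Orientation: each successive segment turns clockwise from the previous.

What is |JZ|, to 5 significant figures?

32.560

V is at the origin; VF runs at 128.0° with length 18.8, so F = (-11.574, 14.815). ∠VFH = 126.3° gives FH at 74.300° from the x-axis; with |FH| = 28.8, H = (-3.7811, 42.540). ∠FHC = 67.5° gives HC at -38.200° from the x-axis; with |HC| = 10.8, C = (4.7061, 35.861). ∠HCJ = 79.1° gives CJ at -139.10° from the x-axis; with |CJ| = 13.4, J = (-5.4223, 27.088). ∠CJP = 38.1° gives JP at 79.000° from the x-axis; with |JP| = 11.9, P = (-3.1517, 38.769). JP ⟂ PE, so PE runs at -11.000°; with |PE| = 12.5, E = (9.1186, 36.384). ∠PEZ = 145.8° gives EZ at -45.200° from the x-axis; with |EZ| = 24.2, Z = (26.171, 19.212). Then |JZ| = |Z − J| = 32.560.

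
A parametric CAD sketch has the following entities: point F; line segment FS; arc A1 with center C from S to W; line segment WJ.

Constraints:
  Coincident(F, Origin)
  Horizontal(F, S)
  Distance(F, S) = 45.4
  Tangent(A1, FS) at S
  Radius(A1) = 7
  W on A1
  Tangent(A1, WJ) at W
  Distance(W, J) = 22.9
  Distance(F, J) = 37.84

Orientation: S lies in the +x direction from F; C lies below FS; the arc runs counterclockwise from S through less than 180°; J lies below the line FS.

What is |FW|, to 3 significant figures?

39.3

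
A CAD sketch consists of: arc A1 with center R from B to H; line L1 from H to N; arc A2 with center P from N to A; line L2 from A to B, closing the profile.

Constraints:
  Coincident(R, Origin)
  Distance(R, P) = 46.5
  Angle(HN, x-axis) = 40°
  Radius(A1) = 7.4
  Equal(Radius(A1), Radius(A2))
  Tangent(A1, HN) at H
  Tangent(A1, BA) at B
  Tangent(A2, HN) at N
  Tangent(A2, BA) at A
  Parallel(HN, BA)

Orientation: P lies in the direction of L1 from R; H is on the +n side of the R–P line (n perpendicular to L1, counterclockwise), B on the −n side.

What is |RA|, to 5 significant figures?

47.085

Tangency of A1 to both parallel lines with radius 7.4 puts H and B at R ± 7.4·n: H = (-4.7566, 5.6687), B = (4.7566, -5.6687). Equal radii place N and A the same way about P: N = P + 7.4·n = (30.864, 35.558), A = P − 7.4·n = (40.378, 24.221). Then |RA| = |A − R| = 47.085.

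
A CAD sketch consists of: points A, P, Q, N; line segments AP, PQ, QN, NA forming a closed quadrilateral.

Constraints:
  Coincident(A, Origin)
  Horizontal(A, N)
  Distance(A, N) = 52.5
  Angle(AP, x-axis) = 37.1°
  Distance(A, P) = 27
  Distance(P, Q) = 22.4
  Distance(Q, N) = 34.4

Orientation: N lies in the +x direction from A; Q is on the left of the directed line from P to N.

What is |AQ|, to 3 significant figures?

49.4

A is at the origin; AN is horizontal with |AN| = 52.5 and N in +x, so N = (52.5, 0). AP runs at 37.1° with |AP| = 27.0, so P = (21.5, 16.3). Q is determined by |PQ| = 22.4 and |QN| = 34.4 together: it lies at the intersection of circle(P, 22.4) and circle(N, 34.4). With |PN| = 35.0, the foot of the radical line on PN is 7.75 from P and the perpendicular offset is √(22.4² − 7.75²) = 21.0. Taking the left-of-PN solution: Q = (38.2, 31.3).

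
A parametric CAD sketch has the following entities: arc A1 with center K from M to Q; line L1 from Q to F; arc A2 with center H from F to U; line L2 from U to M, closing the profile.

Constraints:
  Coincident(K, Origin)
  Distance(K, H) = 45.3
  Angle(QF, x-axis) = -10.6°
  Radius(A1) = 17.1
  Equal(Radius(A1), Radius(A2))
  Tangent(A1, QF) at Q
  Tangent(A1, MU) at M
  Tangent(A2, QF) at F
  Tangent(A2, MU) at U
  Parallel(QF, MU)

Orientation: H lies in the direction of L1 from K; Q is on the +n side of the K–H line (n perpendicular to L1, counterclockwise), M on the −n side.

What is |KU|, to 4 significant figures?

48.42

Tangency of A1 to both parallel lines with radius 17.1 puts Q and M at K ± 17.1·n: Q = (3.146, 16.81), M = (-3.146, -16.81). Equal radii place F and U the same way about H: F = H + 17.1·n = (47.67, 8.475), U = H − 17.1·n = (41.38, -25.14). Then |KU| = |U − K| = 48.42.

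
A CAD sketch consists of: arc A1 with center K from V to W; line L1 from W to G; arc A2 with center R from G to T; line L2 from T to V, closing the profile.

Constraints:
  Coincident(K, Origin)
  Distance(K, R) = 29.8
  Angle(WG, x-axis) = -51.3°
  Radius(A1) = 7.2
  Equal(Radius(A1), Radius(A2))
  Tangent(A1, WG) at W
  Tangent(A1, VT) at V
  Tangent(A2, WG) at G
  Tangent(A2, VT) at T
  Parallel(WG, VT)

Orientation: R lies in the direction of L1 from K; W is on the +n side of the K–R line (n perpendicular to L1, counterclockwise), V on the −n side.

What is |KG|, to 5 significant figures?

30.657

The slot axis is L1's direction at -51.3°, so u = (cos -51.3°, sin -51.3°) = (0.62524, -0.78043) and n = (−sin -51.3°, cos -51.3°) = (0.78043, 0.62524). K is at the origin and R lies 29.8 along u from K, so R = 29.8·u = (18.632, -23.257). Tangency of A1 to both parallel lines with radius 7.2 puts W and V at K ± 7.2·n: W = (5.6191, 4.5017), V = (-5.6191, -4.5017). Equal radii place G and T the same way about R: G = R + 7.2·n = (24.251, -18.755), T = R − 7.2·n = (13.013, -27.759). Then |KG| = |G − K| = 30.657.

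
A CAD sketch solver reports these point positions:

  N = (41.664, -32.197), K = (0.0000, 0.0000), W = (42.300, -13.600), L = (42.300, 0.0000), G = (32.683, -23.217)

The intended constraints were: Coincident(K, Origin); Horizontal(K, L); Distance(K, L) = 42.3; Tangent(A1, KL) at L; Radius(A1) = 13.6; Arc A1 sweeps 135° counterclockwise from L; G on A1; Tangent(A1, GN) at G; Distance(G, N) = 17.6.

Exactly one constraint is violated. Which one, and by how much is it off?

Distance(G, N) = 17.6 — off by 4.90.

K = (0.00, 0.00) ✓; K.y = 0.00, L.y = 0.00 ✓; |KL| = 42.30 ✓; ∠(WL, LK) = 90.00° ✓; |WL| = 13.60 ✓; bearing(W→G) − bearing(W→L) = 135.0° ✓; |WG| = 13.60 ✓; ∠(WG, GN) = 90.00° ✓; |GN| = 12.70 ✗.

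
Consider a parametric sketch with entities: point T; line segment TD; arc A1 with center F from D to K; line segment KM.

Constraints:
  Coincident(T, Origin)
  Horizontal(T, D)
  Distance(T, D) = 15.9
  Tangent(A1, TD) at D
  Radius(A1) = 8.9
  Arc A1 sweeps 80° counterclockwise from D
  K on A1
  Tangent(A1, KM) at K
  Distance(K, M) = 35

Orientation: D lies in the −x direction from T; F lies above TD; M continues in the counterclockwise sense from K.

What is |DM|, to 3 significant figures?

44.4

On A1, D sits at bearing -90° from F; an 80° counterclockwise sweep puts K at bearing -10°, so K = F + 8.9·(cos -10°, sin -10°) = (-7.14, 7.35). The tangent condition forces FK to be normal to KM, so KM runs along (−sin -10°, cos -10°); with |KM| = 35.0, M = (-1.06, 41.8). Then |DM| = |M − D| = 44.4.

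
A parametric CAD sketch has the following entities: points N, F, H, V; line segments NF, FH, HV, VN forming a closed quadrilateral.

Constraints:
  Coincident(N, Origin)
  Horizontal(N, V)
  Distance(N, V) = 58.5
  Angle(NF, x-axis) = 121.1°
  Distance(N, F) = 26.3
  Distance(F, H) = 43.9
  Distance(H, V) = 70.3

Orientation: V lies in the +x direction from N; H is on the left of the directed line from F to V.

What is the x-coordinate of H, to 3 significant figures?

15.4

Checks: N.y = 0.00, V.y = 0.00 ✓; |FH| = 43.90 ✓; |HV| = 70.30 ✓.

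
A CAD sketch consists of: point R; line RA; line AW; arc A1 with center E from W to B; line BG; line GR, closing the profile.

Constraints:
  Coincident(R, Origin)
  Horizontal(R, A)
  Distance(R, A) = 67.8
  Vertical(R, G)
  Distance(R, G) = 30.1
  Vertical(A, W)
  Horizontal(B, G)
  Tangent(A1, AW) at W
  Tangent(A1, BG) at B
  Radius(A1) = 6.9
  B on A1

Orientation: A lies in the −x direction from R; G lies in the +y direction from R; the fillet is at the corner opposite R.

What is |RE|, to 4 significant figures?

65.17

R is at the origin; R and A share the same y with |RA| = 67.8 and A on the −x side, so A = (-67.80, 0.000). RG is vertical with |RG| = 30.1 and G on the +y side, so G = (0.000, 30.10). The virtual corner opposite R is at (-67.80, 30.10). A1 meets AW tangentially, so EW is at right angles to AW and since A1 is tangent to BG there, EB ⟂ BG, with radius 6.9, so the center E sits 6.9 in from both sides at E = (-60.90, 23.20). Then |RE| = |E − R| = 65.17.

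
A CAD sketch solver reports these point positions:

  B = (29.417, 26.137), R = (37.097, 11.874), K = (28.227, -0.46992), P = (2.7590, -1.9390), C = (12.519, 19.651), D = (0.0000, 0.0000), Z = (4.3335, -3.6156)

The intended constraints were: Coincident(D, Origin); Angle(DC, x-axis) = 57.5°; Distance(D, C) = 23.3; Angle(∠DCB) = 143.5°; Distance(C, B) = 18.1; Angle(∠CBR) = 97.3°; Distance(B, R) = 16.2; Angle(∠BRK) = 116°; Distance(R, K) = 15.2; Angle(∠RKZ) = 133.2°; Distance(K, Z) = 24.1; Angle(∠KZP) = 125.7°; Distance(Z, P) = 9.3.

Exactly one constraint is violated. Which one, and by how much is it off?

Distance(Z, P) = 9.3 — off by 7.00.

D = (0.00, 0.00) ✓; DC at 57.50° ✓; |DC| = 23.30 ✓; ∠DCB = 143.5° ✓; |CB| = 18.10 ✓; ∠CBR = 97.30° ✓; |BR| = 16.20 ✓; ∠BRK = 116.0° ✓; |RK| = 15.20 ✓; ∠RKZ = 133.2° ✓; |KZ| = 24.10 ✓; ∠KZP = 125.7° ✓; |ZP| = 2.300 ✗.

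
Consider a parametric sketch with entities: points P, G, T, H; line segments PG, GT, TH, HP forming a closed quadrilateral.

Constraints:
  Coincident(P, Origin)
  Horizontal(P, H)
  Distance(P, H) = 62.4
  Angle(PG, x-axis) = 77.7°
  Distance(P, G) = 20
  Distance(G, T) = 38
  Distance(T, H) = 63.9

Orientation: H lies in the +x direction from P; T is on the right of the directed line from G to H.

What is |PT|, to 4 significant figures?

18.37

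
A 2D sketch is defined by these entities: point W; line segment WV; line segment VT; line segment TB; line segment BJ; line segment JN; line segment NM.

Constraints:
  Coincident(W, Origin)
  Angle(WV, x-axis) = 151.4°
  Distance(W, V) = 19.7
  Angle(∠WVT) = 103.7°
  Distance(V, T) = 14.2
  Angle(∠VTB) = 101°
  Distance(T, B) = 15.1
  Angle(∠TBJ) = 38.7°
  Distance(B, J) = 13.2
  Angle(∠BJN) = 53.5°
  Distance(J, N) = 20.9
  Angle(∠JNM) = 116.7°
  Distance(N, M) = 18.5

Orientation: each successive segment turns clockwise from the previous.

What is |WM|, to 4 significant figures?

44.03

W is at the origin; WV runs at 151.4° with length 19.7, so V = (-17.30, 9.430). ∠WVT = 103.7° gives VT at 75.10° from the x-axis; with |VT| = 14.2, T = (-13.64, 23.15). ∠VTB = 101.0° gives TB at -3.900° from the x-axis; with |TB| = 15.1, B = (1.420, 22.13). ∠TBJ = 38.7° gives BJ at -145.2° from the x-axis; with |BJ| = 13.2, J = (-9.419, 14.59). ∠BJN = 53.5° gives JN at 88.30° from the x-axis; with |JN| = 20.9, N = (-8.799, 35.48). ∠JNM = 116.7° gives NM at 25.00° from the x-axis; with |NM| = 18.5, M = (7.968, 43.30). Then |WM| = |M − W| = 44.03.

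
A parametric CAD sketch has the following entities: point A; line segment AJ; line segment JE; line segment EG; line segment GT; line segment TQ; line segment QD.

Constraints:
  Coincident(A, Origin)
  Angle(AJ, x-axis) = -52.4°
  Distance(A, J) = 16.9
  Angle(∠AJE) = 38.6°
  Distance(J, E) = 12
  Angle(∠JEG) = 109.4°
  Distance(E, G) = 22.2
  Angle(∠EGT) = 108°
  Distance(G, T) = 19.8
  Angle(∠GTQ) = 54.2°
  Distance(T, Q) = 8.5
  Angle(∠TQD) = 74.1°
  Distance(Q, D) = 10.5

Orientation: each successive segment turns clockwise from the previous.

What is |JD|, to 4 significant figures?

30.28

A is at the origin; AJ runs at -52.4° with length 16.9, so J = (10.31, -13.39). ∠AJE = 38.6° gives JE at 166.2° from the x-axis; with |JE| = 12.0, E = (-1.342, -10.53). ∠JEG = 109.4° gives EG at 95.60° from the x-axis; with |EG| = 22.2, G = (-3.508, 11.57). ∠EGT = 108.0° gives GT at 23.60° from the x-axis; with |GT| = 19.8, T = (14.64, 19.49). ∠GTQ = 54.2° gives TQ at -102.2° from the x-axis; with |TQ| = 8.5, Q = (12.84, 11.19). ∠TQD = 74.1° gives QD at 151.9° from the x-axis; with |QD| = 10.5, D = (3.577, 16.13). Then |JD| = |D − J| = 30.28.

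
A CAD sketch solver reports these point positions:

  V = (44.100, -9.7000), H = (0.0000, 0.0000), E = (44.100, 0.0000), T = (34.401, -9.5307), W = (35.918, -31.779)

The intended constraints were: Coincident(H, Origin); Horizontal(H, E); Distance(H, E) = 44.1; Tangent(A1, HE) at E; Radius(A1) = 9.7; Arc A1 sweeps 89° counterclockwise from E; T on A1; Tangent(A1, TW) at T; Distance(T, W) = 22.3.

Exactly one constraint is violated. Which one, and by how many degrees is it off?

Tangent(A1, TW) at T — off by 4.90°.

H = (0.00, 0.00) ✓; H.y = 0.00, E.y = 0.00 ✓; |HE| = 44.10 ✓; ∠(VE, EH) = 90.00° ✓; |VE| = 9.700 ✓; bearing(V→T) − bearing(V→E) = 89.00° ✓; |VT| = 9.700 ✓; ∠(VT, TW) = 85.10° ✗; |TW| = 22.30 ✓.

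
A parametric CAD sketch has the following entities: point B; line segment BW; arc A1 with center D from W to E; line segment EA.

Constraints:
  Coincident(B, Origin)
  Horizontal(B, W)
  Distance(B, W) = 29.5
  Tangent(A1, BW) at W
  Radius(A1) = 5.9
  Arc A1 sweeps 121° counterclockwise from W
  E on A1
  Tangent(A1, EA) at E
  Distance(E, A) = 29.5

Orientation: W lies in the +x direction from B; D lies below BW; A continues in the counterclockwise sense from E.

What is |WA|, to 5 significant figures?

35.695

B is at the origin; BW is horizontal with |BW| = 29.5 and W on the +x side, so W = (29.500, 0.0000). Tangency of A1 to BW means the radius DW is perpendicular to BW, so D = W + (0, -5.9) = (29.500, -5.9000). On A1, W sits at bearing 90° from D; a 121° counterclockwise sweep puts E at bearing 211°, so E = D + 5.9·(cos 211°, sin 211°) = (24.443, -8.9387). Tangency of A1 to EA means the radius DE is perpendicular to EA, so EA runs along (−sin 211°, cos 211°); with |EA| = 29.5, A = (39.636, -34.225). Then |WA| = |A − W| = 35.695.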